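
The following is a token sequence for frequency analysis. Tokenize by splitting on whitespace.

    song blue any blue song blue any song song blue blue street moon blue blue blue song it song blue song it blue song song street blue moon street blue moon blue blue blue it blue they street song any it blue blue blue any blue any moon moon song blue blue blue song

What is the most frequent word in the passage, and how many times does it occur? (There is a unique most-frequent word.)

Unigram frequencies (highest first):
  blue: 23
  song: 12
  any: 5
  moon: 5
  street: 4
  it: 4
  … (1 more, each ≤ 1)

"blue", 23 times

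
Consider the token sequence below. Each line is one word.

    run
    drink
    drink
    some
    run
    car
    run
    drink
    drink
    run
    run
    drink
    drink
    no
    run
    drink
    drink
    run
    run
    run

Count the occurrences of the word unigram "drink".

Scanning the 20 tokens for "drink":
  position 2: drink
  position 3: drink
  position 8: drink
  position 9: drink
  position 12: drink
  position 13: drink
  position 16: drink
  position 17: drink

8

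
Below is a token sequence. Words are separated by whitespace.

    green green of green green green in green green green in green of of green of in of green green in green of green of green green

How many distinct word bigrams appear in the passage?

8

27 tokens → 26 bigram windows in total.
Repeated bigrams (each contributes count−1 duplicates):
  green green: 7
  green of: 5
  of green: 5
  green in: 3
  in green: 3
18 duplicate windows → 26 − 18 = 8 distinct.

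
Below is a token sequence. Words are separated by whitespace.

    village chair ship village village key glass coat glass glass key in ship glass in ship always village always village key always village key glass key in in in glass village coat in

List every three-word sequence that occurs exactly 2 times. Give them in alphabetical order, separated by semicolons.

always village key; glass key in; village key glass

Trigram counts meeting the condition (exactly 2 times):
  always village key: 2
  glass key in: 2
  village key glass: 2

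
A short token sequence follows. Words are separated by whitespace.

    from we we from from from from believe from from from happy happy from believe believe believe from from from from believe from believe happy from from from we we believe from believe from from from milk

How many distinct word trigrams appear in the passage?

22

37 tokens → 35 trigram windows in total.
Repeated trigrams (each contributes count−1 duplicates):
  from from from: 7
  believe from from: 3
  from believe from: 3
  believe from believe: 2
  from from believe: 2
  from we we: 2
13 duplicate windows → 35 − 13 = 22 distinct.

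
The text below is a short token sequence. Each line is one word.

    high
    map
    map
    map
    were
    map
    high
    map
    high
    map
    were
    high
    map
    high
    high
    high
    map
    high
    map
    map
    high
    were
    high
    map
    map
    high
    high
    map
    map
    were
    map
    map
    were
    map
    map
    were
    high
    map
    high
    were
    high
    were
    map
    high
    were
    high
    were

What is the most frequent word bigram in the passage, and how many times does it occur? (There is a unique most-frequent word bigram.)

"high map", 9 times

Bigram frequencies (highest first):
  high map: 9
  map high: 8
  map map: 7
  map were: 5
  were high: 5
  high were: 5
  … (2 more, each ≤ 4)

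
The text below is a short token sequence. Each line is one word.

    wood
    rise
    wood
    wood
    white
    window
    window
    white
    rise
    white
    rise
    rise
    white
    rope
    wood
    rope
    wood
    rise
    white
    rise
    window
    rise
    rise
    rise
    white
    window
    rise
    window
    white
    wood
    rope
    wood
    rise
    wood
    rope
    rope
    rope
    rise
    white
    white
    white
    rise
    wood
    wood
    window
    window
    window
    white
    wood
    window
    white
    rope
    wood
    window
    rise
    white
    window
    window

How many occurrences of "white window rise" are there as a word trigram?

1

Scanning the 56 overlapping trigram windows for "white window rise":
  position 25–27: white window rise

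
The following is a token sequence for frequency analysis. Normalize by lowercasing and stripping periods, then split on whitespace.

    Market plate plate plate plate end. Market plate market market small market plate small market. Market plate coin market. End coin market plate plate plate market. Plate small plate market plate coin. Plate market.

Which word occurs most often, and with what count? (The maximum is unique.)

Unigram frequencies (highest first):
  plate: 14
  market: 12
  small: 3
  coin: 3
  end: 2

"plate", 14 times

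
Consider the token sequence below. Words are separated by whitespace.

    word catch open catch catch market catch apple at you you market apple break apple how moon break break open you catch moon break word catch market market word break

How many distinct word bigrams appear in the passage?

26

30 tokens → 29 bigram windows in total.
Repeated bigrams (each contributes count−1 duplicates):
  catch market: 2
  moon break: 2
  word catch: 2
3 duplicate windows → 29 − 3 = 26 distinct.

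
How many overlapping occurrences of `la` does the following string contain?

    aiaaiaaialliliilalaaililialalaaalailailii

Sliding a length-2 window over the 41 characters (40 positions):
  position 16–17: la
  position 18–19: la
  position 27–28: la
  position 29–30: la
  position 33–34: la
  position 36–37: la

6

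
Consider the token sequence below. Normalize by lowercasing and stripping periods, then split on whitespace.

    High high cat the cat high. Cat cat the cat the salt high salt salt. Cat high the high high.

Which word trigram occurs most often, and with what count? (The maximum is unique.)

"cat the cat", 2 times

Trigram frequencies (highest first):
  cat the cat: 2
  high high cat: 1
  high cat the: 1
  the cat high: 1
  cat high cat: 1
  high cat cat: 1
  … (11 more, each ≤ 1)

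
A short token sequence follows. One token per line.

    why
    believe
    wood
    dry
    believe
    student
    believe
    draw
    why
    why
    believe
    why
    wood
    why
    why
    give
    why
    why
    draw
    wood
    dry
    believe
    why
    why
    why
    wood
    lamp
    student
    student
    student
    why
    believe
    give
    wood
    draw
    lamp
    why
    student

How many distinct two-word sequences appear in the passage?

26

38 tokens → 37 bigram windows in total.
Repeated bigrams (each contributes count−1 duplicates):
  why why: 5
  why believe: 3
  believe why: 2
  dry believe: 2
  student student: 2
  why wood: 2
  wood dry: 2
11 duplicate windows → 37 − 11 = 26 distinct.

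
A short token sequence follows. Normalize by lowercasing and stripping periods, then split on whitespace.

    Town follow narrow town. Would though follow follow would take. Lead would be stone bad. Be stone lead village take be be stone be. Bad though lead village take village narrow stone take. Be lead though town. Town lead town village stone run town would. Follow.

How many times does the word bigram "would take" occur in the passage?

Scanning the 45 overlapping bigram windows for "would take":
  position 9–10: would take

1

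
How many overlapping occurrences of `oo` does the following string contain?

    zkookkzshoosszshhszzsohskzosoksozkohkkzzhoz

Sliding a length-2 window over the 43 characters (42 positions):
  position 3–4: oo
  position 10–11: oo

2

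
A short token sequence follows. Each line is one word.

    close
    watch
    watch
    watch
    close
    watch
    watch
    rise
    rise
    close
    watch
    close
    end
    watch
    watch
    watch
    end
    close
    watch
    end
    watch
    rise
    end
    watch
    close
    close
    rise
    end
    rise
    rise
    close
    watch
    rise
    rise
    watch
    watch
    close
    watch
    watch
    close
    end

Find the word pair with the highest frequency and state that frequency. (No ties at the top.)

"watch watch", 7 times

Bigram frequencies (highest first):
  watch watch: 7
  close watch: 6
  watch close: 5
  watch rise: 3
  rise rise: 3
  end watch: 3
  … (9 more, each ≤ 2)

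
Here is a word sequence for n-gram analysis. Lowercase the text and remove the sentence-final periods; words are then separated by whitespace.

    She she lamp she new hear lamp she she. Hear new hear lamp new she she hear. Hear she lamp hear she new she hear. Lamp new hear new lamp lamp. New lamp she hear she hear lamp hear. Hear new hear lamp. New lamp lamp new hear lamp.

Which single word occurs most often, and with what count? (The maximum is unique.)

"hear", 14 times

Unigram frequencies (highest first):
  hear: 14
  lamp: 13
  she: 12
  new: 10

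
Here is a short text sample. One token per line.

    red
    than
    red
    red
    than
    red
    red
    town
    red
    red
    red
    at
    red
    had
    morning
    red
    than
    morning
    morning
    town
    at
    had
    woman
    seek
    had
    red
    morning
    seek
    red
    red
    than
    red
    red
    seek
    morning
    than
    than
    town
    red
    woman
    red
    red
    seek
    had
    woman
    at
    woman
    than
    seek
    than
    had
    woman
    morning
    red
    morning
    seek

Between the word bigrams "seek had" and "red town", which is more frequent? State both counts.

"seek had": 2 occurrences
"red town": 1 occurrence

"seek had" (2 vs 1)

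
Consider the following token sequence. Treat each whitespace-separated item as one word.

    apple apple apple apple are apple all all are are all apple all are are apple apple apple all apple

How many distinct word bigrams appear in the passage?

20 tokens → 19 bigram windows in total.
Repeated bigrams (each contributes count−1 duplicates):
  apple apple: 5
  apple all: 3
  all apple: 2
  all are: 2
  are apple: 2
  are are: 2
10 duplicate windows → 19 − 10 = 9 distinct.

9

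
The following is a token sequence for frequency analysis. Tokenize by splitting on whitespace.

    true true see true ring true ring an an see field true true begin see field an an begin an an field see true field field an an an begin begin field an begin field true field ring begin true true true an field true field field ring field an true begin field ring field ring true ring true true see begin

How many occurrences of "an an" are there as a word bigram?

Scanning the 61 overlapping bigram windows for "an an":
  position 8–9: an an
  position 17–18: an an
  position 20–21: an an
  position 27–28: an an
  position 28–29: an an

5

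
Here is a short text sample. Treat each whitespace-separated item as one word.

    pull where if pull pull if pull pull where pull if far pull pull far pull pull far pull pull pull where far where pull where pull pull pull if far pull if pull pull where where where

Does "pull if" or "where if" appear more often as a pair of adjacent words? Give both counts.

"pull if": 4 occurrences
"where if": 1 occurrence

"pull if" (4 vs 1)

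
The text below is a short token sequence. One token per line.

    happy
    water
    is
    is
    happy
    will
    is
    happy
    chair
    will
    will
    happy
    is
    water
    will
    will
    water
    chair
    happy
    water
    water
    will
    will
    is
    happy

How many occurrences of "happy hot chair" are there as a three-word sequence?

Scanning the 23 overlapping trigram windows for "happy hot chair":
  (none found)

0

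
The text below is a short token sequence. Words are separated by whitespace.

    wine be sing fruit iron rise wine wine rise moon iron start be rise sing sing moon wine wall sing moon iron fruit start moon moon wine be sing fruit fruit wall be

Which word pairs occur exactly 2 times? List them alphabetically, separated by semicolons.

Bigram counts meeting the condition (exactly 2 times):
  be sing: 2
  moon iron: 2
  moon wine: 2
  sing fruit: 2
  sing moon: 2
  wine be: 2

be sing; moon iron; moon wine; sing fruit; sing moon; wine be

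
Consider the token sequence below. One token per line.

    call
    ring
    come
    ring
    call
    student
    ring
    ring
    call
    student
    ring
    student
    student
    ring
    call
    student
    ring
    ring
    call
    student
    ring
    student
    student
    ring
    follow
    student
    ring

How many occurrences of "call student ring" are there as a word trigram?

Scanning the 25 overlapping trigram windows for "call student ring":
  position 5–7: call student ring
  position 9–11: call student ring
  position 15–17: call student ring
  position 19–21: call student ring

4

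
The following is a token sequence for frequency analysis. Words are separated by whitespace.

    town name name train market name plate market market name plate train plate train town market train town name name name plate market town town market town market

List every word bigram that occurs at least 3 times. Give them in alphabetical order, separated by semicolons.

Bigram counts meeting the condition (at least 3 times):
  name name: 3
  name plate: 3
  town market: 3

name name; name plate; town market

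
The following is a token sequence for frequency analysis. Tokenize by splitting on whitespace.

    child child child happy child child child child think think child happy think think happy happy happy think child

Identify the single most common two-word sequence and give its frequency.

Bigram frequencies (highest first):
  child child: 5
  child happy: 2
  think think: 2
  think child: 2
  happy think: 2
  happy happy: 2
  … (3 more, each ≤ 1)

"child child", 5 times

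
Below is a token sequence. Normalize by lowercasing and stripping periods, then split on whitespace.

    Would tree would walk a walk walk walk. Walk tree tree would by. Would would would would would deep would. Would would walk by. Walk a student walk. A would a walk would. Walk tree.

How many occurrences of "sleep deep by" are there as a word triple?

0

Scanning the 33 overlapping trigram windows for "sleep deep by":
  (none found)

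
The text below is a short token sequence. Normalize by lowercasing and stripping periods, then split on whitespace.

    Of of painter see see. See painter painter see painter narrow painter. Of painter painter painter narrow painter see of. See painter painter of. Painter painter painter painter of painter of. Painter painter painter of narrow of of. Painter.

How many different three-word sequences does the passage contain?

24

39 tokens → 37 trigram windows in total.
Repeated trigrams (each contributes count−1 duplicates):
  painter of painter: 4
  painter painter painter: 4
  of painter painter: 3
  painter painter of: 3
  of of painter: 2
  painter narrow painter: 2
  see painter painter: 2
13 duplicate windows → 37 − 13 = 24 distinct.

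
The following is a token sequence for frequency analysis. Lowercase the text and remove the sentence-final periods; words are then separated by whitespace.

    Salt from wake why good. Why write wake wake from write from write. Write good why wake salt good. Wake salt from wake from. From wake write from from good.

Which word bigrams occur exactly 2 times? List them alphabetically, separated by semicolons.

from from; from write; good why; salt from; wake from; wake salt; write from

Bigram counts meeting the condition (exactly 2 times):
  from from: 2
  from write: 2
  good why: 2
  salt from: 2
  wake from: 2
  wake salt: 2
  write from: 2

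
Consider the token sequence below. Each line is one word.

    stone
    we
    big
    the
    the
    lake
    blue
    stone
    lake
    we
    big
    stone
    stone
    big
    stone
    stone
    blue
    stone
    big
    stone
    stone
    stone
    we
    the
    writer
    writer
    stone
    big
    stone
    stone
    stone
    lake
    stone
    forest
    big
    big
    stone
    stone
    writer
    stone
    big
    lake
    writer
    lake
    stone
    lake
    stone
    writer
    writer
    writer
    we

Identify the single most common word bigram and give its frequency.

"stone stone", 7 times

Bigram frequencies (highest first):
  stone stone: 7
  big stone: 5
  stone big: 4
  stone lake: 3
  writer writer: 3
  lake stone: 3
  … (20 more, each ≤ 2)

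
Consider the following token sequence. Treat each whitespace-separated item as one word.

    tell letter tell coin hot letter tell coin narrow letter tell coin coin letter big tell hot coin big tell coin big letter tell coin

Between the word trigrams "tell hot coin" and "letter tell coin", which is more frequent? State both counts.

"tell hot coin": 1 occurrence
"letter tell coin": 4 occurrences

"letter tell coin" (4 vs 1)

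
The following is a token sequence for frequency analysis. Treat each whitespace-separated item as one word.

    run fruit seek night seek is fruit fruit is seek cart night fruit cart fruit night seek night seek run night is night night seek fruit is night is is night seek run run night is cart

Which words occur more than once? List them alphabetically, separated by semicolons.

Unigram counts meeting the condition (more than once):
  cart: 3
  fruit: 6
  is: 7
  night: 10
  run: 4
  seek: 7

cart; fruit; is; night; run; seek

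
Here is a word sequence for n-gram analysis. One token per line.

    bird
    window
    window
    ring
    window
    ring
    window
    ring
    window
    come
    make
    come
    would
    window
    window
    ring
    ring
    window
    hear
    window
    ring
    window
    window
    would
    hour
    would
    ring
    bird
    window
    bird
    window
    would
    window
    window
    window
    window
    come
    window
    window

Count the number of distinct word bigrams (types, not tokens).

19

39 tokens → 38 bigram windows in total.
Repeated bigrams (each contributes count−1 duplicates):
  window window: 7
  ring window: 5
  window ring: 5
  bird window: 3
  window come: 2
  window would: 2
  would window: 2
19 duplicate windows → 38 − 19 = 19 distinct.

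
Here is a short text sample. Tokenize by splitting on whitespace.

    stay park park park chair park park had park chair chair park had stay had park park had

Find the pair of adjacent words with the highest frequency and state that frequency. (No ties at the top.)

"park park", 4 times

Bigram frequencies (highest first):
  park park: 4
  park had: 3
  park chair: 2
  chair park: 2
  had park: 2
  stay park: 1
  … (3 more, each ≤ 1)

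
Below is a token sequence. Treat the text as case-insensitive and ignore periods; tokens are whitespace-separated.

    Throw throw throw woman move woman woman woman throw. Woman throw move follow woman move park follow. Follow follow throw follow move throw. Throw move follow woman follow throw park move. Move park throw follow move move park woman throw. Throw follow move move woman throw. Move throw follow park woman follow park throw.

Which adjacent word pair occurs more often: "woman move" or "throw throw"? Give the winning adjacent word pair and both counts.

"throw throw" (4 vs 2)

"woman move": 2 occurrences
"throw throw": 4 occurrences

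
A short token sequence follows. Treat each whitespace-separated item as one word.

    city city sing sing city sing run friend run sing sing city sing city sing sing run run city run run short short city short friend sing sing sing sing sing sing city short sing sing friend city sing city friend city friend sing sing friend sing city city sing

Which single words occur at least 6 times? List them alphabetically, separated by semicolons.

city; friend; run; sing

Unigram counts meeting the condition (at least 6 times):
  city: 13
  friend: 6
  run: 6
  sing: 21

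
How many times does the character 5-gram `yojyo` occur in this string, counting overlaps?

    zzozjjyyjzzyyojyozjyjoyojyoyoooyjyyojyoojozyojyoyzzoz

Sliding a length-5 window over the 53 characters (49 positions):
  position 13–17: yojyo
  position 23–27: yojyo
  position 35–39: yojyo
  position 44–48: yojyo

4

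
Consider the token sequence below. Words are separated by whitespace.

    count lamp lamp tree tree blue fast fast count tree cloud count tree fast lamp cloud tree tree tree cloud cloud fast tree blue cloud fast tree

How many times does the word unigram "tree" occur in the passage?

Scanning the 27 tokens for "tree":
  position 4: tree
  position 5: tree
  position 10: tree
  position 13: tree
  position 17: tree
  position 18: tree
  position 19: tree
  position 23: tree
  position 27: tree

9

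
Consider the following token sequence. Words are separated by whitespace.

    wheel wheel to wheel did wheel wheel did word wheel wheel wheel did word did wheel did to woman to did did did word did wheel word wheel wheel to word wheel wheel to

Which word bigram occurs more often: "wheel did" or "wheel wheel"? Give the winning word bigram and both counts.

"wheel wheel" (6 vs 4)

"wheel did": 4 occurrences
"wheel wheel": 6 occurrences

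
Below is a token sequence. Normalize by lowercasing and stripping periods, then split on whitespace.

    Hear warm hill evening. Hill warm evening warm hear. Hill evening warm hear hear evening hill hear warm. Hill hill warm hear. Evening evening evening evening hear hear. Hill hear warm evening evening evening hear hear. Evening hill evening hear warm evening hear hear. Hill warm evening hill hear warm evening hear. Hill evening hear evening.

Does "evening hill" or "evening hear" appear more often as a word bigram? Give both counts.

"evening hill": 4 occurrences
"evening hear": 6 occurrences

"evening hear" (6 vs 4)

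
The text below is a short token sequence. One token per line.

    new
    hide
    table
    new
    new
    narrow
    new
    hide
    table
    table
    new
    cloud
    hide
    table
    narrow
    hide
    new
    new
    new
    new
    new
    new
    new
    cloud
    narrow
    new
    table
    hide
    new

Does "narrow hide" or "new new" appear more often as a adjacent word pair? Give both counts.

"new new" (7 vs 1)

"narrow hide": 1 occurrence
"new new": 7 occurrences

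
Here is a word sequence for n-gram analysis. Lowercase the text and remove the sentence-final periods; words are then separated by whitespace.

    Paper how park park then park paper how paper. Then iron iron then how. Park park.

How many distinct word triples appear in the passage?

13

16 tokens → 14 trigram windows in total.
Repeated trigrams (each contributes count−1 duplicates):
  how park park: 2
1 duplicate windows → 14 − 1 = 13 distinct.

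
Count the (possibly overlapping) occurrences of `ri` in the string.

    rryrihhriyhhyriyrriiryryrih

Sliding a length-2 window over the 27 characters (26 positions):
  position 4–5: ri
  position 8–9: ri
  position 14–15: ri
  position 18–19: ri
  position 25–26: ri

5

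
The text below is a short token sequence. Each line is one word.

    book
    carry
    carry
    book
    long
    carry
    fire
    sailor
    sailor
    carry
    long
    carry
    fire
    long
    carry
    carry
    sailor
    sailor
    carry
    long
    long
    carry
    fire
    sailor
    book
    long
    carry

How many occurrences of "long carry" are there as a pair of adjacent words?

Scanning the 26 overlapping bigram windows for "long carry":
  position 5–6: long carry
  position 11–12: long carry
  position 14–15: long carry
  position 21–22: long carry
  position 26–27: long carry

5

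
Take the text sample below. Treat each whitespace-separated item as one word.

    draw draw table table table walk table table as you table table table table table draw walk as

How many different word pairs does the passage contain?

11

18 tokens → 17 bigram windows in total.
Repeated bigrams (each contributes count−1 duplicates):
  table table: 7
6 duplicate windows → 17 − 6 = 11 distinct.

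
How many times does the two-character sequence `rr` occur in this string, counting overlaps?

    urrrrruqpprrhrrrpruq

Sliding a length-2 window over the 20 characters (19 positions):
  position 2–3: rr
  position 3–4: rr
  position 4–5: rr
  position 5–6: rr
  position 11–12: rr
  position 14–15: rr
  position 15–16: rr

7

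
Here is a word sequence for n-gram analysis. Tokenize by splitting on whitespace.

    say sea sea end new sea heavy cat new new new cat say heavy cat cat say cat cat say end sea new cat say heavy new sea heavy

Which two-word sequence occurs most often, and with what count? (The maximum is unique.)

Bigram frequencies (highest first):
  cat say: 4
  new sea: 2
  sea heavy: 2
  heavy cat: 2
  new new: 2
  new cat: 2
  … (12 more, each ≤ 2)

"cat say", 4 times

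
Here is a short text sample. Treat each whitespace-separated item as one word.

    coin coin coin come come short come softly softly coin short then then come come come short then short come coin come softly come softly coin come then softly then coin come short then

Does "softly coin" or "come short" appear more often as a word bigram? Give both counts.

"come short" (3 vs 2)

"softly coin": 2 occurrences
"come short": 3 occurrences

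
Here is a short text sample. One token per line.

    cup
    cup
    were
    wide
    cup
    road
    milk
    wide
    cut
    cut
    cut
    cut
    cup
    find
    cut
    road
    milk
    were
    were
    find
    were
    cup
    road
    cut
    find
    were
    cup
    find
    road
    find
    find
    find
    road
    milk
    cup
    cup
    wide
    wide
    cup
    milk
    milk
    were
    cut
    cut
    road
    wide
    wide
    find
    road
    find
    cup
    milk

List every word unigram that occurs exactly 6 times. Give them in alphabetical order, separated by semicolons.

milk; were; wide

Unigram counts meeting the condition (exactly 6 times):
  milk: 6
  were: 6
  wide: 6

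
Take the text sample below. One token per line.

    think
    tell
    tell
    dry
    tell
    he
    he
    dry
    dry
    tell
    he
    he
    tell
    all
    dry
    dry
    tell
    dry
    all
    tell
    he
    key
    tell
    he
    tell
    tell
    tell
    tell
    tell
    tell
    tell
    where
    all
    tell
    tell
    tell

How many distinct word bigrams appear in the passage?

36 tokens → 35 bigram windows in total.
Repeated bigrams (each contributes count−1 duplicates):
  tell tell: 9
  tell he: 4
  dry tell: 3
  all tell: 2
  dry dry: 2
  he he: 2
  he tell: 2
  tell dry: 2
18 duplicate windows → 35 − 18 = 17 distinct.

17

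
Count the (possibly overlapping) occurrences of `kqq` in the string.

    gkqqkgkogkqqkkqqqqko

3

Sliding a length-3 window over the 20 characters (18 positions):
  position 2–4: kqq
  position 10–12: kqq
  position 14–16: kqq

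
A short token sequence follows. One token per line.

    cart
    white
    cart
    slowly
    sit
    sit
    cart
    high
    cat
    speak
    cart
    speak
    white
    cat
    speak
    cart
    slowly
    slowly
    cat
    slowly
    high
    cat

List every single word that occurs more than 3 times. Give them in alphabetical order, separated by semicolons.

cart; cat; slowly

Unigram counts meeting the condition (more than 3 times):
  cart: 5
  cat: 4
  slowly: 4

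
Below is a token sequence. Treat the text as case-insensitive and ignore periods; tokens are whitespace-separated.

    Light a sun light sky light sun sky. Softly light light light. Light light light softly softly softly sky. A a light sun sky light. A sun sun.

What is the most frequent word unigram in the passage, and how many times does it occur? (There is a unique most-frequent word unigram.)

Unigram frequencies (highest first):
  light: 11
  sun: 5
  a: 4
  sky: 4
  softly: 4

"light", 11 times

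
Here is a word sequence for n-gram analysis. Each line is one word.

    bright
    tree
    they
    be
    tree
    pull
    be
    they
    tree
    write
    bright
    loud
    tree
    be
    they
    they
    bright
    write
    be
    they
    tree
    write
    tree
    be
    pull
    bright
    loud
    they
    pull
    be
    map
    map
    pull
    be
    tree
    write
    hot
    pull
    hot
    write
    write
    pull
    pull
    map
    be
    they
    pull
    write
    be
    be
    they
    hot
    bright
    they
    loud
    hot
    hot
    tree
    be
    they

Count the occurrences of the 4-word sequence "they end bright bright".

Scanning the 57 overlapping 4-gram windows for "they end bright bright":
  (none found)

0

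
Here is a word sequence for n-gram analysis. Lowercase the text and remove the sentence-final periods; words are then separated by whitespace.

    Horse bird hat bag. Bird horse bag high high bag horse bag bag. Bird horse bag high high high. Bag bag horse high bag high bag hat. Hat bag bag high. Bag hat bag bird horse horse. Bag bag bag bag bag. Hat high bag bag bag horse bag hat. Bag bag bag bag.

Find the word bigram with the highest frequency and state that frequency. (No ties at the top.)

"bag bag", 12 times

Bigram frequencies (highest first):
  bag bag: 12
  high bag: 6
  horse bag: 5
  hat bag: 4
  bag high: 4
  bag hat: 4
  … (10 more, each ≤ 3)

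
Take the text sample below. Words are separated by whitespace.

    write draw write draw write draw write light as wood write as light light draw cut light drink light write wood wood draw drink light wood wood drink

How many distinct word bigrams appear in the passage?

21

28 tokens → 27 bigram windows in total.
Repeated bigrams (each contributes count−1 duplicates):
  draw write: 3
  write draw: 3
  drink light: 2
  wood wood: 2
6 duplicate windows → 27 − 6 = 21 distinct.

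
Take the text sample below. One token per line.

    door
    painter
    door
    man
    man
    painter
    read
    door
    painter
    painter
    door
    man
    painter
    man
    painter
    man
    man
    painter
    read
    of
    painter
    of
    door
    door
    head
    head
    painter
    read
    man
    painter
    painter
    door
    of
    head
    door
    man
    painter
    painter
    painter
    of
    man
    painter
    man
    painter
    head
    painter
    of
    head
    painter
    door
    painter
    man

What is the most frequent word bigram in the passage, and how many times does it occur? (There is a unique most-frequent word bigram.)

"man painter", 8 times

Bigram frequencies (highest first):
  man painter: 8
  painter door: 4
  painter painter: 4
  painter man: 4
  door painter: 3
  door man: 3
  … (17 more, each ≤ 3)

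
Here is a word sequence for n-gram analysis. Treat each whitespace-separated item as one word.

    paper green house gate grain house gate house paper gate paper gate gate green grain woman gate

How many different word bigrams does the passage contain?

14

17 tokens → 16 bigram windows in total.
Repeated bigrams (each contributes count−1 duplicates):
  house gate: 2
  paper gate: 2
2 duplicate windows → 16 − 2 = 14 distinct.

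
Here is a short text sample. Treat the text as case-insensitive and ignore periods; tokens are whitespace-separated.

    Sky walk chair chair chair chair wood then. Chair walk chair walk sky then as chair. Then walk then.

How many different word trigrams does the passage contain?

19 tokens → 17 trigram windows in total.
Repeated trigrams (each contributes count−1 duplicates):
  chair chair chair: 2
1 duplicate windows → 17 − 1 = 16 distinct.

16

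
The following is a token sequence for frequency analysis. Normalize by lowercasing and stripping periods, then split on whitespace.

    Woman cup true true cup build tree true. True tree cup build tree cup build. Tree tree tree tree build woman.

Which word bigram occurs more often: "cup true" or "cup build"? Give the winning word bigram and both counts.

"cup true": 1 occurrence
"cup build": 3 occurrences

"cup build" (3 vs 1)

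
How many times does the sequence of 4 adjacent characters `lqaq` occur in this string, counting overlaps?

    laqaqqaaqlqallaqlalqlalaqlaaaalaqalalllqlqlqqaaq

0

Sliding a length-4 window over the 48 characters (45 positions):
  (no match at any position)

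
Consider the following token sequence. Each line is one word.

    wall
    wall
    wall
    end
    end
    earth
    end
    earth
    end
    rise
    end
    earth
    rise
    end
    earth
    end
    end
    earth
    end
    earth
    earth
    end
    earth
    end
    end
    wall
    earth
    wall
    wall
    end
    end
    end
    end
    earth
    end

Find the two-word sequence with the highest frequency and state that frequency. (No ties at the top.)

"end earth", 8 times

Bigram frequencies (highest first):
  end earth: 8
  earth end: 7
  end end: 6
  wall wall: 3
  wall end: 2
  rise end: 2
  … (6 more, each ≤ 1)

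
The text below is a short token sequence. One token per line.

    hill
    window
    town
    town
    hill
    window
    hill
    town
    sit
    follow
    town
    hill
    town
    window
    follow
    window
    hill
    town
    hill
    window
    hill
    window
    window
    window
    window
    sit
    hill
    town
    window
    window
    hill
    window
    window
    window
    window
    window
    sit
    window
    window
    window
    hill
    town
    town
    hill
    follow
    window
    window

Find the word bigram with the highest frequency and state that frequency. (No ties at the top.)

Bigram frequencies (highest first):
  window window: 11
  hill window: 5
  window hill: 5
  hill town: 5
  town hill: 4
  town town: 2
  … (11 more, each ≤ 2)

"window window", 11 times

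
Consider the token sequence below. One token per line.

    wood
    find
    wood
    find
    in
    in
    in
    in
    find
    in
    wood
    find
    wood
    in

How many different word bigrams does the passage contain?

14 tokens → 13 bigram windows in total.
Repeated bigrams (each contributes count−1 duplicates):
  in in: 3
  wood find: 3
  find in: 2
  find wood: 2
6 duplicate windows → 13 − 6 = 7 distinct.

7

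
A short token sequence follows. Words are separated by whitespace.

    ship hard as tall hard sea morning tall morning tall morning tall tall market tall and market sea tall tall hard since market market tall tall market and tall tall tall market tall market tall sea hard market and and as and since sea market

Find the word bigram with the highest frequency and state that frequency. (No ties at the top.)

"tall tall", 5 times

Bigram frequencies (highest first):
  tall tall: 5
  tall market: 4
  market tall: 4
  morning tall: 3
  tall hard: 2
  tall morning: 2
  … (23 more, each ≤ 2)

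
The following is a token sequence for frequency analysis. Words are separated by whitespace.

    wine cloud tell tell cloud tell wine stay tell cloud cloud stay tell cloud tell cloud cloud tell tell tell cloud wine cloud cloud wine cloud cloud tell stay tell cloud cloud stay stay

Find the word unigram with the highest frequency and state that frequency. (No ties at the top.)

"cloud", 14 times

Unigram frequencies (highest first):
  cloud: 14
  tell: 11
  stay: 5
  wine: 4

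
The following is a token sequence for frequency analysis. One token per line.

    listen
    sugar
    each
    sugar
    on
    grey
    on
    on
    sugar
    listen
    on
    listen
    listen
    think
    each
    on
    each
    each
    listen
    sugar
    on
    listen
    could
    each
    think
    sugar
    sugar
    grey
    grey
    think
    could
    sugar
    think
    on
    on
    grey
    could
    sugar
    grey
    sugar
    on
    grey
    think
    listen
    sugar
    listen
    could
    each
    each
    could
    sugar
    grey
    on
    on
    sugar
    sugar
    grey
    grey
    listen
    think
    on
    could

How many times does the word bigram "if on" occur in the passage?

0

Scanning the 61 overlapping bigram windows for "if on":
  (none found)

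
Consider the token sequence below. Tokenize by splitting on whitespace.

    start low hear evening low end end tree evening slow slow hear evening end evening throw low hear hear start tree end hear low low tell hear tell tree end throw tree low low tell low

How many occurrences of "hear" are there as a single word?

Scanning the 36 tokens for "hear":
  position 3: hear
  position 12: hear
  position 18: hear
  position 19: hear
  position 23: hear
  position 27: hear

6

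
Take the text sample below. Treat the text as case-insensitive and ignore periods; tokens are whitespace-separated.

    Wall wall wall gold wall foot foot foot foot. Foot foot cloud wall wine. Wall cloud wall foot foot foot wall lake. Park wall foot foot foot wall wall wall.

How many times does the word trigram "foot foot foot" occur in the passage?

6

Scanning the 28 overlapping trigram windows for "foot foot foot":
  position 6–8: foot foot foot
  position 7–9: foot foot foot
  position 8–10: foot foot foot
  position 9–11: foot foot foot
  position 18–20: foot foot foot
  position 25–27: foot foot foot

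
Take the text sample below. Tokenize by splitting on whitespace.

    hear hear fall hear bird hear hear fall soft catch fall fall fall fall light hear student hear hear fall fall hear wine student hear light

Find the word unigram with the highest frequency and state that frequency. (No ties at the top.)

"hear", 10 times

Unigram frequencies (highest first):
  hear: 10
  fall: 8
  light: 2
  student: 2
  bird: 1
  soft: 1
  … (2 more, each ≤ 1)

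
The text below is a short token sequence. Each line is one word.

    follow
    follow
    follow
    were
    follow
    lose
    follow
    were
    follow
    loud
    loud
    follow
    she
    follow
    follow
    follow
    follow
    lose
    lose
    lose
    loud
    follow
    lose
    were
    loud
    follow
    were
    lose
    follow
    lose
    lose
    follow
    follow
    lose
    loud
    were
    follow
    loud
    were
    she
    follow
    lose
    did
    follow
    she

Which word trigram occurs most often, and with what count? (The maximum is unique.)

"follow follow follow", 3 times

Trigram frequencies (highest first):
  follow follow follow: 3
  follow were follow: 2
  were follow loud: 2
  follow follow lose: 2
  follow lose lose: 2
  follow follow were: 1
  … (31 more, each ≤ 1)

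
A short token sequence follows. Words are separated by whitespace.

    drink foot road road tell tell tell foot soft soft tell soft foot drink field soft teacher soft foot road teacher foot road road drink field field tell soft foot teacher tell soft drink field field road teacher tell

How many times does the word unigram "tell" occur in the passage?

Scanning the 39 tokens for "tell":
  position 5: tell
  position 6: tell
  position 7: tell
  position 11: tell
  position 28: tell
  position 32: tell
  position 39: tell

7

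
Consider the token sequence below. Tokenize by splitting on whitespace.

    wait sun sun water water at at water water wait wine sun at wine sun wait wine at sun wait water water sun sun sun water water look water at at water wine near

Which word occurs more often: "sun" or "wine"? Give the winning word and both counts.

"sun": 8 occurrences
"wine": 4 occurrences

"sun" (8 vs 4)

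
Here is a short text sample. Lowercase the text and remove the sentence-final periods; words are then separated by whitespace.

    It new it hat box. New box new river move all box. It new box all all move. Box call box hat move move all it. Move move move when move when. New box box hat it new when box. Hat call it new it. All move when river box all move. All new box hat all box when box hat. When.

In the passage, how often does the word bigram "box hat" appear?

5

Scanning the 61 overlapping bigram windows for "box hat":
  position 21–22: box hat
  position 35–36: box hat
  position 40–41: box hat
  position 55–56: box hat
  position 60–61: box hat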